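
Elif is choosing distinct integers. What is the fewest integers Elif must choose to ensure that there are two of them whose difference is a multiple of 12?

Integers whose pairwise differences are multiples of 12 are exactly those sharing a remainder mod 12. The 12 residue classes mod 12 are the pigeonholes.
With 12 integers one could put 1 in each residue class and have no class reach 2.
The 13th integer pushes some class to 2, so 12·1 + 1 = 13.

13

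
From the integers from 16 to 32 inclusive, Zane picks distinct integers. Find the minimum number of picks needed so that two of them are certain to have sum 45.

11

Group the elements by complementary pair {x, 45−x}: {16,29}, {17,28}, {18,27}, …, giving 7 two-element pairs and 3 integers whose partner 45−x falls outside [16,32].
Treating each of those 10 groups as a pigeonhole, one can pick one integer per group — 10 integers — with no two summing to 45.
The 11th integer lands in an occupied pair, forcing a sum of 45.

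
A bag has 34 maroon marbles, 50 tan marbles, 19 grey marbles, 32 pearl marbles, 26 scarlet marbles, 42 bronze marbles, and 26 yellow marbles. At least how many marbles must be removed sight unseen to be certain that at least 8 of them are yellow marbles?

211

In the worst case for collecting yellow marbles, every non-yellow marble comes out first.
There are 34 + 50 + 19 + 32 + 26 + 42 = 203 non-yellow marbles altogether.
After those, each further marble must be yellow, so 203 + 8 = 211 draws guarantee 8 yellow marbles.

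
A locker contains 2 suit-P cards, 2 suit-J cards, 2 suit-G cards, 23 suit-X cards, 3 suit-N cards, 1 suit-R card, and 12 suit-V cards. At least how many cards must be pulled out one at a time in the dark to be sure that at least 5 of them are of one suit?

19

An adversary could hand out at most 4 cards per suit (5 suits run out sooner): 2 + 2 + 2 + 4 + 3 + 1 + 4 = 18 cards and still no suit has 5.
One more card lands in a suit already at 4, so 19 draws are enough and 18 are not.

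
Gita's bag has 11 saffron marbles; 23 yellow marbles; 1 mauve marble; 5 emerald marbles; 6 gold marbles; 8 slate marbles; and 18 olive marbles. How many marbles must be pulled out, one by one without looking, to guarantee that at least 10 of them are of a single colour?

48

The 7 colours are the holes; the marbles drawn are the pigeons.
To avoid 10 of any one colour, the worst case takes at most 9 of each colour, or every marble of a colour that has fewer than 9.
That gives 9 + 9 + 1 + 5 + 6 + 8 + 9 = 47 marbles with no colour reaching 10.
The next marble forces some colour to 10, so 47 + 1 = 48.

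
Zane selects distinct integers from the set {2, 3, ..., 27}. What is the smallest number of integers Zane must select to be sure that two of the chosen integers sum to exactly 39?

19

Two chosen integers sum to 39 exactly when both halves of some pair {x, 39−x} with 12 ≤ x ≤ 39−x ≤ 27 are chosen — 8 such pairs.
The remaining 10 elements (those with no distinct partner in range) can never complete a 39-sum, so the worst case takes all of them and one from each pair: 10 + 8 = 18.
By pigeonhole, the 19th integer has to be the second member of some pair, so 18 + 1 = 19.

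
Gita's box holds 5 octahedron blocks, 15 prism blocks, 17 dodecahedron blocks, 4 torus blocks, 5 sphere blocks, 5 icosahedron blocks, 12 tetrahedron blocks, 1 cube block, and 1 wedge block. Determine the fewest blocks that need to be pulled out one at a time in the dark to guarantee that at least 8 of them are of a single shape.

Put each drawn block into a box by shape. The largest draw with every box below 8 takes min(count, 7) from each shape; shapes with fewer than 7 contribute all they have.
Σ min(cᵢ, 7) = 5 + 7 + 7 + 4 + 5 + 5 + 7 + 1 + 1 = 42.
Draw number 42 + 1 = 43 must push one box to 8.

43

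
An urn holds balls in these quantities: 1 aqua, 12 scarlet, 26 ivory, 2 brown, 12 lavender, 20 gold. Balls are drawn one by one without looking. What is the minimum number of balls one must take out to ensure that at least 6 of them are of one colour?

An adversary could hand out at most 5 balls per colour (aqua, brown run out sooner): 1 + 5 + 5 + 2 + 5 + 5 = 23 balls and still no colour has 6.
One more ball lands in a colour already at 5, so 24 draws are enough and 23 are not.

24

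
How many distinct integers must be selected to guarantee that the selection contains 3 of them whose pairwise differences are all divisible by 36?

73

Integers whose pairwise differences are multiples of 36 are exactly those sharing a remainder mod 36. Pigeonhole: the 36 residue classes mod 36 are the pigeonholes.
With 72 integers one could put 2 in each residue class and have no class reach 3.
The 73rd integer pushes some class to 3, so 36·2 + 1 = 73.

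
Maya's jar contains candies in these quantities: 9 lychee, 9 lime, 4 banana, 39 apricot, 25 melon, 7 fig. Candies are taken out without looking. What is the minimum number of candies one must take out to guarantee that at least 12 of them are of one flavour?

52

Pigeonhole: the 6 flavours are the holes; the candies drawn are the pigeons.
To avoid 12 of any one flavour, the worst case takes at most 11 of each flavour, or every candy of a flavour that has fewer than 11.
That gives 9 + 9 + 4 + 11 + 11 + 7 = 51 candies with no flavour reaching 12.
The next candy forces some flavour to 12, so 51 + 1 = 52.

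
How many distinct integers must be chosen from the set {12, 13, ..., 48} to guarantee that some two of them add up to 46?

Group the elements by complementary pair {x, 46−x}: {12,34}, {13,33}, {14,32}, …, giving 11 two-element pairs, the single value 23 (it cannot pair with itself since the integers are distinct), and 14 integers whose partner 46−x falls outside [12,48].
Treating each of those 26 groups as a pigeonhole, one can pick one integer per group — 26 integers — with no two summing to 46.
The 27th integer lands in an occupied pair, forcing a sum of 46.

27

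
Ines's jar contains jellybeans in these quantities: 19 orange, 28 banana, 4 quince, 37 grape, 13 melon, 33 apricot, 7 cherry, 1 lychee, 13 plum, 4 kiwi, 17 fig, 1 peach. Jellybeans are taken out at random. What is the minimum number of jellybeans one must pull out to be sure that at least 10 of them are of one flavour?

81

The 12 flavours are the holes; the jellybeans drawn are the pigeons.
To avoid 10 of any one flavour, the worst case takes at most 9 of each flavour, or every jellybean of a flavour that has fewer than 9.
That gives 9 + 9 + 4 + 9 + 9 + 9 + 7 + 1 + 9 + 4 + 9 + 1 = 80 jellybeans with no flavour reaching 10.
The next jellybean forces some flavour to 10, so 80 + 1 = 81.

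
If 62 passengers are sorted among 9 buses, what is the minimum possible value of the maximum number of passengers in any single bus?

The 9 buses are the holes and the 62 passengers are the pigeons.
If every bus held at most 6 passengers, the total would be at most 9 × 6 = 54, which is less than 62.
So some bus holds at least ⌈62/9⌉ = 7 passengers.

7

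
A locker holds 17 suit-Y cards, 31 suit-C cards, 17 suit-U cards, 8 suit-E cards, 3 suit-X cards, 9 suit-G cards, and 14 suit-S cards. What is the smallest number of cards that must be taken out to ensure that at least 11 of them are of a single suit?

Put each drawn card into a box by suit. The largest draw with every box below 11 takes min(count, 10) from each suit; suits with fewer than 10 contribute all they have.
Σ min(cᵢ, 10) = 10 + 10 + 10 + 8 + 3 + 9 + 10 = 60.
Draw number 60 + 1 = 61 must push one box to 11.

61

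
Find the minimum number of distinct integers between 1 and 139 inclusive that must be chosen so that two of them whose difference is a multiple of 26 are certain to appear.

27

Integers whose pairwise differences are multiples of 26 are exactly those sharing a remainder mod 26. The 26 residue classes mod 26 are the pigeonholes.
With 26 integers one could put 1 in each residue class and have no class reach 2.
The 27th integer pushes some class to 2, so 26·1 + 1 = 27.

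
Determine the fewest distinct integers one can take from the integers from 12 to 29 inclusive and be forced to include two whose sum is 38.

Two chosen integers sum to 38 exactly when both halves of some pair {x, 38−x} with 12 ≤ x ≤ 38−x ≤ 26 are chosen — 7 such pairs.
The remaining 4 elements (those with no distinct partner in range) can never complete a 38-sum, so the worst case takes all of them and one from each pair: 4 + 7 = 11.
Pigeonhole: the 12th integer has to be the second member of some pair, so 11 + 1 = 12.

12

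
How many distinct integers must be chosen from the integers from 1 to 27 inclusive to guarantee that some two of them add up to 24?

17

Group the elements by complementary pair {x, 24−x}: {1,23}, {2,22}, {3,21}, …, giving 11 two-element pairs, the single value 12 (it cannot pair with itself since the integers are distinct), and 4 integers whose partner 24−x falls outside [1,27].
By the pigeonhole principle, treating each of those 16 groups as a pigeonhole, one can pick one integer per group — 16 integers — with no two summing to 24.
The 17th integer lands in an occupied pair, forcing a sum of 24.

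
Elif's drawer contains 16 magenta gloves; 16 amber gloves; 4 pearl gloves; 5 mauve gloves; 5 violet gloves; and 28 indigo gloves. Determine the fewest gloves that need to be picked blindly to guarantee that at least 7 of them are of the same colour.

By pigeonhole, the 6 colours are the holes; the gloves drawn are the pigeons.
To avoid 7 of any one colour, the worst case takes at most 6 of each colour, or every glove of a colour that has fewer than 6.
That gives 6 + 6 + 4 + 5 + 5 + 6 = 32 gloves with no colour reaching 7.
The next glove forces some colour to 7, so 32 + 1 = 33.

33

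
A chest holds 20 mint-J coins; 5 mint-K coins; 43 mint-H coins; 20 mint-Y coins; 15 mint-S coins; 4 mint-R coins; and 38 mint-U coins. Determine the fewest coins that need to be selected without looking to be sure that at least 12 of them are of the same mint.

By pigeonhole, the 7 mints are the holes; the coins drawn are the pigeons.
To avoid 12 of any one mint, the worst case takes at most 11 of each mint, or every coin of a mint that has fewer than 11.
That gives 11 + 5 + 11 + 11 + 11 + 4 + 11 = 64 coins with no mint reaching 12.
The next coin forces some mint to 12, so 64 + 1 = 65.

65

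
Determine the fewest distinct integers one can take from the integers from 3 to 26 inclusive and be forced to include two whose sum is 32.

15

Group the elements by complementary pair {x, 32−x}: {6,26}, {7,25}, {8,24}, …, giving 10 two-element pairs, the single value 16 (it cannot pair with itself since the integers are distinct), and 3 integers whose partner 32−x falls outside [3,26].
Treating each of those 14 groups as a pigeonhole, one can pick one integer per group — 14 integers — with no two summing to 32.
The 15th integer lands in an occupied pair, forcing a sum of 32.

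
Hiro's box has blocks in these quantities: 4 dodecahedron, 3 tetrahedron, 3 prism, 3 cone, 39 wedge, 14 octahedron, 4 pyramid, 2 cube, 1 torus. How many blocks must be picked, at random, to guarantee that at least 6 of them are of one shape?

31

The 9 shapes are the holes; the blocks drawn are the pigeons.
To avoid 6 of any one shape, the worst case takes at most 5 of each shape, or every block of a shape that has fewer than 5.
That gives 4 + 3 + 3 + 3 + 5 + 5 + 4 + 2 + 1 = 30 blocks with no shape reaching 6.
The next block forces some shape to 6, so 30 + 1 = 31.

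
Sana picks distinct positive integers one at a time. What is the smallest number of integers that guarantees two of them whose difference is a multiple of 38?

Integers whose pairwise differences are multiples of 38 are exactly those sharing a remainder mod 38. By pigeonhole, the 38 residue classes mod 38 are the pigeonholes.
With 38 integers one could put 1 in each residue class and have no class reach 2.
The 39th integer pushes some class to 2, so 38·1 + 1 = 39.

39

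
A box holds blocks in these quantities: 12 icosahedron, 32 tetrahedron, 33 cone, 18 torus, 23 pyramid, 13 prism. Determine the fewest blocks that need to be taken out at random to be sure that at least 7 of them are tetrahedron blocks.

106

In the worst case for collecting tetrahedron blocks, every non-tetrahedron block comes out first.
There are 12 + 33 + 18 + 23 + 13 = 99 non-tetrahedron blocks altogether.
After those, each further block must be tetrahedron, so 99 + 7 = 106 draws guarantee 7 tetrahedron blocks.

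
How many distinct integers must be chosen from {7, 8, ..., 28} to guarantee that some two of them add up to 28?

Group the elements by complementary pair {x, 28−x}: {7,21}, {8,20}, {9,19}, …, giving 7 two-element pairs, the single value 14 (it cannot pair with itself since the integers are distinct), and 7 integers whose partner 28−x falls outside [7,28].
By the pigeonhole principle, treating each of those 15 groups as a pigeonhole, one can pick one integer per group — 15 integers — with no two summing to 28.
The 16th integer lands in an occupied pair, forcing a sum of 28.

16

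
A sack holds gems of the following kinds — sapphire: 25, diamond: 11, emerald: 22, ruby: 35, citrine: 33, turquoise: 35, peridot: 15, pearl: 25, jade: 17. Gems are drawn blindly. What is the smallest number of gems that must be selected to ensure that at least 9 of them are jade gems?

In the worst case for collecting jade gems, every non-jade gem comes out first.
There are 25 + 11 + 22 + 35 + 33 + 35 + 15 + 25 = 201 non-jade gems altogether.
After those, each further gem must be jade, so 201 + 9 = 210 draws guarantee 9 jade gems.

210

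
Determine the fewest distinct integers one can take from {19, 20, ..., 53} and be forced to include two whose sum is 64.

23

A set avoiding the sum 64 can contain at most one of each pair {x, 64−x}, plus the 9 elements whose complement lies outside the range or equal to its own complement.
The integers 32, …, 53 (22 of them) are such a set: any two sum to at least 32+33 = 65 > 64.
By the pigeonhole principle, any 23rd integer completes one of the 13 pairs, so 23 choices force a sum of 64.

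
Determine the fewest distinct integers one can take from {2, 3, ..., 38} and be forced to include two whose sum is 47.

23

A set avoiding the sum 47 can contain at most one of each pair {x, 47−x}, plus the 7 elements whose complement lies outside the range.
The integers 2, …, 23 (22 of them) are such a set: any two sum to at least 2+3 = 5 and at most 22+23 = 45 < 47.
Any 23rd integer completes one of the 15 pairs, so 23 choices force a sum of 47.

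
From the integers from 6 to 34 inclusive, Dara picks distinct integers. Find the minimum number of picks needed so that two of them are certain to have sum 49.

Two chosen integers sum to 49 exactly when both halves of some pair {x, 49−x} with 15 ≤ x ≤ 49−x ≤ 34 are chosen — 10 such pairs.
The remaining 9 elements (those with no distinct partner in range) can never complete a 49-sum, so the worst case takes all of them and one from each pair: 9 + 10 = 19.
By the pigeonhole principle, the 20th integer has to be the second member of some pair, so 19 + 1 = 20.

20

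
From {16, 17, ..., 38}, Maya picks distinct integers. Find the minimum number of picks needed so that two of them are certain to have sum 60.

A set avoiding the sum 60 can contain at most one of each pair {x, 60−x}, plus the 7 elements whose complement lies outside the range or equal to its own complement.
The integers 16, …, 30 (15 of them) are such a set: any two sum to at least 16+17 = 33 and at most 29+30 = 59 < 60.
By pigeonhole, any 16th integer completes one of the 8 pairs, so 16 choices force a sum of 60.

16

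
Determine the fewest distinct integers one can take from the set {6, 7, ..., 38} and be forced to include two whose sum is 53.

22

Group the elements by complementary pair {x, 53−x}: {15,38}, {16,37}, {17,36}, …, giving 12 two-element pairs and 9 integers whose partner 53−x falls outside [6,38].
Pigeonhole: treating each of those 21 groups as a pigeonhole, one can pick one integer per group — 21 integers — with no two summing to 53.
The 22nd integer lands in an occupied pair, forcing a sum of 53.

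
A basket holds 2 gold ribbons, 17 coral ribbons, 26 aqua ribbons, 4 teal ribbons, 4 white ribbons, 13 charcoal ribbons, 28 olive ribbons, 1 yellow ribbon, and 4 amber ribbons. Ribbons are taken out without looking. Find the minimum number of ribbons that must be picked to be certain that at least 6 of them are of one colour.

36

By the pigeonhole principle, put each drawn ribbon into a box by colour. The largest draw with every box below 6 takes min(count, 5) from each colour; colours with fewer than 5 contribute all they have.
Σ min(cᵢ, 5) = 2 + 5 + 5 + 4 + 4 + 5 + 5 + 1 + 4 = 35.
Draw number 35 + 1 = 36 must push one box to 6.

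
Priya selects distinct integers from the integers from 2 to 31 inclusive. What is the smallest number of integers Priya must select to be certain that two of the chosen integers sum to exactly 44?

22

Two chosen integers sum to 44 exactly when both halves of some pair {x, 44−x} with 13 ≤ x ≤ 44−x ≤ 31 are chosen — 9 such pairs.
The remaining 12 elements (those with no distinct partner in range) can never complete a 44-sum, so the worst case takes all of them and one from each pair: 12 + 9 = 21.
Pigeonhole: the 22nd integer has to be the second member of some pair, so 21 + 1 = 22.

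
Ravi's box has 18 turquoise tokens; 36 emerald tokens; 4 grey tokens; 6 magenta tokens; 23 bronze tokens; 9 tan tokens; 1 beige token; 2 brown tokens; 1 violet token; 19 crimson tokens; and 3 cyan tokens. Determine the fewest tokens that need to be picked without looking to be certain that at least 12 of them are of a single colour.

71

Put each drawn token into a box by colour. The largest draw with every box below 12 takes min(count, 11) from each colour; colours with fewer than 11 contribute all they have.
Σ min(cᵢ, 11) = 11 + 11 + 4 + 6 + 11 + 9 + 1 + 2 + 1 + 11 + 3 = 70.
Draw number 70 + 1 = 71 must push one box to 12.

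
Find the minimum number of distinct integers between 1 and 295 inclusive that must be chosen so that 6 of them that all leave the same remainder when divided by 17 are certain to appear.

By pigeonhole, the 17 residue classes mod 17 are the pigeonholes.
With 85 integers one could put 5 in each residue class and have no class reach 6.
The 86th integer pushes some class to 6, so 17·5 + 1 = 86.

86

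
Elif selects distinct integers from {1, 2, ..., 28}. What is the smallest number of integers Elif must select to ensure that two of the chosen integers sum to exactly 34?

18

Group the elements by complementary pair {x, 34−x}: {6,28}, {7,27}, {8,26}, …, giving 11 two-element pairs; the single value 17 (it cannot pair with itself since the integers are distinct); and 5 integers whose partner 34−x falls outside [1,28].
Pigeonhole: treating each of those 17 groups as a pigeonhole, one can pick one integer per group — 17 integers — with no two summing to 34.
The 18th integer lands in an occupied pair, forcing a sum of 34.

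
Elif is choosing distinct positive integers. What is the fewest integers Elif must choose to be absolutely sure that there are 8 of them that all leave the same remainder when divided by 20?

Pigeonhole: the 20 residue classes mod 20 are the pigeonholes.
With 140 integers one could put 7 in each residue class and have no class reach 8.
The 141st integer pushes some class to 8, so 20·7 + 1 = 141.

141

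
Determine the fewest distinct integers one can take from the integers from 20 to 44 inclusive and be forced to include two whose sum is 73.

Two chosen integers sum to 73 exactly when both halves of some pair {x, 73−x} with 29 ≤ x ≤ 73−x ≤ 44 are chosen — 8 such pairs.
The remaining 9 elements (those with no distinct partner in range) can never complete a 73-sum, so the worst case takes all of them and one from each pair: 9 + 8 = 17.
The 18th integer has to be the second member of some pair, so 17 + 1 = 18.

18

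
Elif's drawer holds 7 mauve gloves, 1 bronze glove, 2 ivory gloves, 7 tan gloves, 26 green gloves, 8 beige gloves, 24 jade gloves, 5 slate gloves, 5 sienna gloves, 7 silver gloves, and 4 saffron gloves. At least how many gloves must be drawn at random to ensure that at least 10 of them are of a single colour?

An adversary could hand out at most 9 gloves per colour (9 colours run out sooner): 7 + 1 + 2 + 7 + 9 + 8 + 9 + 5 + 5 + 7 + 4 = 64 gloves and still no colour has 10.
One more glove lands in a colour already at 9, so 65 draws are enough and 64 are not.

65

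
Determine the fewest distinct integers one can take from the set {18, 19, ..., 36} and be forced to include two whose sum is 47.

A set avoiding the sum 47 can contain at most one of each pair {x, 47−x}, plus the 7 elements whose complement lies outside the range.
The integers 24, …, 36 (13 of them) are such a set: any two sum to at least 24+25 = 49 > 47.
Pigeonhole: any 14th integer completes one of the 6 pairs, so 14 choices force a sum of 47.

14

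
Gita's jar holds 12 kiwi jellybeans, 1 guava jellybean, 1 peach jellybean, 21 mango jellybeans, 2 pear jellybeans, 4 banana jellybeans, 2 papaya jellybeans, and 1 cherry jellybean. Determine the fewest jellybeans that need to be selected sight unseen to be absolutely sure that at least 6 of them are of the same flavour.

Put each drawn jellybean into a box by flavour. The largest draw with every box below 6 takes min(count, 5) from each flavour; flavours with fewer than 5 contribute all they have.
Σ min(cᵢ, 5) = 5 + 1 + 1 + 5 + 2 + 4 + 2 + 1 = 21.
Draw number 21 + 1 = 22 must push one box to 6.

22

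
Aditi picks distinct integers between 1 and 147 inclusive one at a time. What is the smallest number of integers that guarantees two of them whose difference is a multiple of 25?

Integers whose pairwise differences are multiples of 25 are exactly those sharing a remainder mod 25. The 25 residue classes mod 25 are the pigeonholes.
With 25 integers one could put 1 in each residue class and have no class reach 2.
The 26th integer pushes some class to 2, so 25·1 + 1 = 26.

26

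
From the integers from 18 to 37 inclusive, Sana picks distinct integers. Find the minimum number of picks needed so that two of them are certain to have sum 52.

A set avoiding the sum 52 can contain at most one of each pair {x, 52−x}, plus the 4 elements whose complement lies outside the range or equal to its own complement.
The integers 26, …, 37 (12 of them) are such a set: any two sum to at least 26+27 = 53 > 52.
By pigeonhole, any 13th integer completes one of the 8 pairs, so 13 choices force a sum of 52.

13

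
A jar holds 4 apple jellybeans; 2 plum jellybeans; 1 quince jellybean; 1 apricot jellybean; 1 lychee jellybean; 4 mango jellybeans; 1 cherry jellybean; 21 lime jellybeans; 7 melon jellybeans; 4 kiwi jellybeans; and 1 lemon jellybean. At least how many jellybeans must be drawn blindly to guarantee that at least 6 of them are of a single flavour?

An adversary could hand out at most 5 jellybeans per flavour (9 flavours run out sooner): 4 + 2 + 1 + 1 + 1 + 4 + 1 + 5 + 5 + 4 + 1 = 29 jellybeans and still no flavour has 6.
One more jellybean lands in a flavour already at 5, so 30 draws are enough and 29 are not.

30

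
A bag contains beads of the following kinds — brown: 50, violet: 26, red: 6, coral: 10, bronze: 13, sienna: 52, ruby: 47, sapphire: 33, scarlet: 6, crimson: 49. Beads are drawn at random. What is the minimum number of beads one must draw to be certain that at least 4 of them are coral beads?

286

In the worst case for collecting coral beads, every non-coral bead comes out first.
There are 50 + 26 + 6 + 13 + 52 + 47 + 33 + 6 + 49 = 282 non-coral beads altogether.
After those, each further bead must be coral, so 282 + 4 = 286 draws guarantee 4 coral beads.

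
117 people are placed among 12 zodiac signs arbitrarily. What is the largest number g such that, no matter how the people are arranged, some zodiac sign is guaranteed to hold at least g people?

Pigeonhole: the 12 zodiac signs are the holes and the 117 people are the pigeons.
If every zodiac sign held at most 9 people, the total would be at most 12 × 9 = 108, which is less than 117.
So some zodiac sign holds at least ⌈117/12⌉ = 10 people.

10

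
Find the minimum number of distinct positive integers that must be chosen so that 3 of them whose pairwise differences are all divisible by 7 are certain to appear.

15

Integers whose pairwise differences are multiples of 7 are exactly those sharing a remainder mod 7. By pigeonhole, the 7 residue classes mod 7 are the pigeonholes.
With 14 integers one could put 2 in each residue class and have no class reach 3.
The 15th integer pushes some class to 3, so 7·2 + 1 = 15.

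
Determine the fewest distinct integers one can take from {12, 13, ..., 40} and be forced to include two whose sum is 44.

A set avoiding the sum 44 can contain at most one of each pair {x, 44−x}, plus the 9 elements whose complement lies outside the range or equal to its own complement.
The integers 22, …, 40 (19 of them) are such a set: any two sum to at least 22+23 = 45 > 44.
Any 20th integer completes one of the 10 pairs, so 20 choices force a sum of 44.

20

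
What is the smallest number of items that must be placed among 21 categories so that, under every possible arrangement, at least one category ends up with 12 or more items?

232

With 231 items one could put exactly 11 in each of the 21 categories, and no category would reach 12.
By pigeonhole, one more item must land in a category that already has 11, giving it 12.
So 21 × 11 + 1 = 232 items are required.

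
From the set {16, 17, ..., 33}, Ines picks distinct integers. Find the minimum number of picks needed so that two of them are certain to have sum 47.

Two chosen integers sum to 47 exactly when both halves of some pair {x, 47−x} with 16 ≤ x ≤ 47−x ≤ 31 are chosen — 8 such pairs.
The remaining 2 elements (those with no distinct partner in range) can never complete a 47-sum, so the worst case takes all of them and one from each pair: 2 + 8 = 10.
The 11th integer has to be the second member of some pair, so 10 + 1 = 11.

11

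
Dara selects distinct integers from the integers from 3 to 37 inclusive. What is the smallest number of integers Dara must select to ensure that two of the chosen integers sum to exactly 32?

23

Group the elements by complementary pair {x, 32−x}: {3,29}, {4,28}, {5,27}, …, giving 13 two-element pairs; the single value 16 (it cannot pair with itself since the integers are distinct); and 8 integers whose partner 32−x falls outside [3,37].
Treating each of those 22 groups as a pigeonhole, one can pick one integer per group — 22 integers — with no two summing to 32.
The 23rd integer lands in an occupied pair, forcing a sum of 32.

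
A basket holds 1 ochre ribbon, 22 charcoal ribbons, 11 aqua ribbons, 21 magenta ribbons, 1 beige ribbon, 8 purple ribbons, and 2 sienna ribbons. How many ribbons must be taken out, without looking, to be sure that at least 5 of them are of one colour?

Put each drawn ribbon into a box by colour. The largest draw with every box below 5 takes min(count, 4) from each colour; colours with fewer than 4 contribute all they have.
Σ min(cᵢ, 4) = 1 + 4 + 4 + 4 + 1 + 4 + 2 = 20.
Draw number 20 + 1 = 21 must push one box to 5.

21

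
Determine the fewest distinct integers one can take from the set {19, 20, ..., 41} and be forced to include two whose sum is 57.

14

Two chosen integers sum to 57 exactly when both halves of some pair {x, 57−x} with 19 ≤ x ≤ 57−x ≤ 38 are chosen — 10 such pairs.
The remaining 3 elements (those with no distinct partner in range) can never complete a 57-sum, so the worst case takes all of them and one from each pair: 3 + 10 = 13.
The 14th integer has to be the second member of some pair, so 13 + 1 = 14.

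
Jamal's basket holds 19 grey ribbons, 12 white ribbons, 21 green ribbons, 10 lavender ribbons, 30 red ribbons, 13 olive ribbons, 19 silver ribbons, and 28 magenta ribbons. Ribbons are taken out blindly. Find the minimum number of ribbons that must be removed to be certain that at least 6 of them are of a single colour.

41

By pigeonhole, the 8 colours are the holes; the ribbons drawn are the pigeons.
To avoid 6 of any one colour, the worst case takes at most 5 of each colour.
That gives 5 + 5 + 5 + 5 + 5 + 5 + 5 + 5 = 40 ribbons with no colour reaching 6.
The next ribbon forces some colour to 6, so 40 + 1 = 41.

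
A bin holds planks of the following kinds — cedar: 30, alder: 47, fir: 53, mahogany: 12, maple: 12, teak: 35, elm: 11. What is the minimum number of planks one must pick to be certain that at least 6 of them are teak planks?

In the worst case for collecting teak planks, every non-teak plank comes out first.
There are 30 + 47 + 53 + 12 + 12 + 11 = 165 non-teak planks altogether.
After those, each further plank must be teak, so 165 + 6 = 171 draws guarantee 6 teak planks.

171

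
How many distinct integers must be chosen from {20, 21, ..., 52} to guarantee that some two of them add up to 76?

Group the elements by complementary pair {x, 76−x}: {24,52}, {25,51}, {26,50}, …, giving 14 two-element pairs, the single value 38 (it cannot pair with itself since the integers are distinct), and 4 integers whose partner 76−x falls outside [20,52].
Treating each of those 19 groups as a pigeonhole, one can pick one integer per group — 19 integers — with no two summing to 76.
The 20th integer lands in an occupied pair, forcing a sum of 76.

20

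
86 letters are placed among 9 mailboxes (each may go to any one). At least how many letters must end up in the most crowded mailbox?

By pigeonhole, the 9 mailboxes are the holes and the 86 letters are the pigeons.
If every mailbox held at most 9 letters, the total would be at most 9 × 9 = 81, which is less than 86.
So some mailbox holds at least ⌈86/9⌉ = 10 letters.

10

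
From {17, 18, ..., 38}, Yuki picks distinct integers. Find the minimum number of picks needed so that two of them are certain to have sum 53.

Group the elements by complementary pair {x, 53−x}: {17,36}, {18,35}, {19,34}, …, giving 10 two-element pairs and 2 integers whose partner 53−x falls outside [17,38].
Treating each of those 12 groups as a pigeonhole, one can pick one integer per group — 12 integers — with no two summing to 53.
The 13th integer lands in an occupied pair, forcing a sum of 53.

13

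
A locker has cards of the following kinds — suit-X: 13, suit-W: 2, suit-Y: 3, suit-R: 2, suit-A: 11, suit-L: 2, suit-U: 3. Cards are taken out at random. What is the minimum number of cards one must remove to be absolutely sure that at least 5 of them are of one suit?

Pigeonhole: the 7 suits are the holes; the cards drawn are the pigeons.
To avoid 5 of any one suit, the worst case takes at most 4 of each suit, or every card of a suit that has fewer than 4.
That gives 4 + 2 + 3 + 2 + 4 + 2 + 3 = 20 cards with no suit reaching 5.
The next card forces some suit to 5, so 20 + 1 = 21.

21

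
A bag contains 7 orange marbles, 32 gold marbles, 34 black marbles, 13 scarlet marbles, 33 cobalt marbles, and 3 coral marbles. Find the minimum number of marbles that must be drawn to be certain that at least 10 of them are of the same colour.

Pigeonhole: put each drawn marble into a box by colour. The largest draw with every box below 10 takes min(count, 9) from each colour; colours with fewer than 9 contribute all they have.
Σ min(cᵢ, 9) = 7 + 9 + 9 + 9 + 9 + 3 = 46.
Draw number 46 + 1 = 47 must push one box to 10.

47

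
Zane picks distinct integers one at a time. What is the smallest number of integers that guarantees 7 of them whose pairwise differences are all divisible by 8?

49

Integers whose pairwise differences are multiples of 8 are exactly those sharing a remainder mod 8. By the pigeonhole principle, the 8 residue classes mod 8 are the pigeonholes.
With 48 integers one could put 6 in each residue class and have no class reach 7.
The 49th integer pushes some class to 7, so 8·6 + 1 = 49.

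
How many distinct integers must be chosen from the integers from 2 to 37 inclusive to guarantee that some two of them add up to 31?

Two chosen integers sum to 31 exactly when both halves of some pair {x, 31−x} with 2 ≤ x ≤ 31−x ≤ 29 are chosen — 14 such pairs.
The remaining 8 elements (those with no distinct partner in range) can never complete a 31-sum, so the worst case takes all of them and one from each pair: 8 + 14 = 22.
Pigeonhole: the 23rd integer has to be the second member of some pair, so 22 + 1 = 23.

23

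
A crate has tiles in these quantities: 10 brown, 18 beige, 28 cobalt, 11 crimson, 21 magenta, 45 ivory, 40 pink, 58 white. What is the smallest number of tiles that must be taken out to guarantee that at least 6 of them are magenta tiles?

216

In the worst case for collecting magenta tiles, every non-magenta tile comes out first.
There are 10 + 18 + 28 + 11 + 45 + 40 + 58 = 210 non-magenta tiles altogether.
After those, each further tile must be magenta, so 210 + 6 = 216 draws guarantee 6 magenta tiles.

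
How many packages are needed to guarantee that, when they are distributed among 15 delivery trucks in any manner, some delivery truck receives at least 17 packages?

With 240 packages one could put exactly 16 in each of the 15 delivery trucks, and no delivery truck would reach 17.
One more package must land in a delivery truck that already has 16, giving it 17.
So 15 × 16 + 1 = 241 packages are required.

241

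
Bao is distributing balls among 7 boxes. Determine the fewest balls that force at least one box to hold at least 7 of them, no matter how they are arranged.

With 42 balls one could put exactly 6 in each of the 7 boxes, and no box would reach 7.
By pigeonhole, one more ball must land in a box that already has 6, giving it 7.
So 7 × 6 + 1 = 43 balls are required.

43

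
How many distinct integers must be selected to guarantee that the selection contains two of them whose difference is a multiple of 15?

Integers whose pairwise differences are multiples of 15 are exactly those sharing a remainder mod 15. By the pigeonhole principle, the 15 residue classes mod 15 are the pigeonholes.
With 15 integers one could put 1 in each residue class and have no class reach 2.
The 16th integer pushes some class to 2, so 15·1 + 1 = 16.

16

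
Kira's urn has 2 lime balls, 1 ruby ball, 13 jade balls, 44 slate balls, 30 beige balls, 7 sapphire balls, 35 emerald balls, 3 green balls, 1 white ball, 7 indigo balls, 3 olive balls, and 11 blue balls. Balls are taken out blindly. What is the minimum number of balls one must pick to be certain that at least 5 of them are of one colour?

The 12 colours are the holes; the balls drawn are the pigeons.
To avoid 5 of any one colour, the worst case takes at most 4 of each colour, or every ball of a colour that has fewer than 4.
That gives 2 + 1 + 4 + 4 + 4 + 4 + 4 + 3 + 1 + 4 + 3 + 4 = 38 balls with no colour reaching 5.
The next ball forces some colour to 5, so 38 + 1 = 39.

39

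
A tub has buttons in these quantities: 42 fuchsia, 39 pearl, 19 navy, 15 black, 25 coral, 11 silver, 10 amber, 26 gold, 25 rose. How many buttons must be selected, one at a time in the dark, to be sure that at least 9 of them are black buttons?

In the worst case for collecting black buttons, every non-black button comes out first.
There are 42 + 39 + 19 + 25 + 11 + 10 + 26 + 25 = 197 non-black buttons altogether.
After those, each further button must be black, so 197 + 9 = 206 draws guarantee 9 black buttons.

206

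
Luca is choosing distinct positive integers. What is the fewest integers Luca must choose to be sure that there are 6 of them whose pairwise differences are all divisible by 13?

Integers whose pairwise differences are multiples of 13 are exactly those sharing a remainder mod 13. The 13 residue classes mod 13 are the pigeonholes.
With 65 integers one could put 5 in each residue class and have no class reach 6.
The 66th integer pushes some class to 6, so 13·5 + 1 = 66.

66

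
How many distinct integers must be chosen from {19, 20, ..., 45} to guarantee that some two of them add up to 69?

17

A set avoiding the sum 69 can contain at most one of each pair {x, 69−x}, plus the 5 elements whose complement lies outside the range.
The integers 19, …, 34 (16 of them) are such a set: any two sum to at least 19+20 = 39 and at most 33+34 = 67 < 69.
By pigeonhole, any 17th integer completes one of the 11 pairs, so 17 choices force a sum of 69.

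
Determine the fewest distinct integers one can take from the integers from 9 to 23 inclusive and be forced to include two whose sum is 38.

Two chosen integers sum to 38 exactly when both halves of some pair {x, 38−x} with 15 ≤ x ≤ 38−x ≤ 23 are chosen — 4 such pairs.
The remaining 7 elements (those with no distinct partner in range) can never complete a 38-sum, so the worst case takes all of them and one from each pair: 7 + 4 = 11.
The 12th integer has to be the second member of some pair, so 11 + 1 = 12.

12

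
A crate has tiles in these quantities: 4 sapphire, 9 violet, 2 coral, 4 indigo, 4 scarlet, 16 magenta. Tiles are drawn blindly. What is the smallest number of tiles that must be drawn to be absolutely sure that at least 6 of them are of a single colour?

25

The 6 colours are the holes; the tiles drawn are the pigeons.
To avoid 6 of any one colour, the worst case takes at most 5 of each colour, or every tile of a colour that has fewer than 5.
That gives 4 + 5 + 2 + 4 + 4 + 5 = 24 tiles with no colour reaching 6.
The next tile forces some colour to 6, so 24 + 1 = 25.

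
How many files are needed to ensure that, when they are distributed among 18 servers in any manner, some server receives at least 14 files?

235

With 234 files one could put exactly 13 in each of the 18 servers, and no server would reach 14.
By the pigeonhole principle, one more file must land in a server that already has 13, giving it 14.
So 18 × 13 + 1 = 235 files are required.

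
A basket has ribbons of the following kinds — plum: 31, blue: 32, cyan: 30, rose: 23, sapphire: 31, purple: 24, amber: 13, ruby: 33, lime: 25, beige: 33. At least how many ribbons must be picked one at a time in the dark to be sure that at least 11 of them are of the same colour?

An adversary could hand out at most 10 ribbons per colour: 10 + 10 + 10 + 10 + 10 + 10 + 10 + 10 + 10 + 10 = 100 ribbons and still no colour has 11.
By pigeonhole, one more ribbon lands in a colour already at 10, so 101 draws are enough and 100 are not.

101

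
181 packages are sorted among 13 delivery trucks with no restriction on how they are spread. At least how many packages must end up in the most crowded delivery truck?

14

By pigeonhole, the 13 delivery trucks are the holes and the 181 packages are the pigeons.
If every delivery truck held at most 13 packages, the total would be at most 13 × 13 = 169, which is less than 181.
So some delivery truck holds at least ⌈181/13⌉ = 14 packages.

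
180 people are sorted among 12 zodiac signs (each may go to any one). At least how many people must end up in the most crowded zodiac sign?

By pigeonhole, the 12 zodiac signs are the holes and the 180 people are the pigeons.
If every zodiac sign held at most 14 people, the total would be at most 12 × 14 = 168, which is less than 180.
So some zodiac sign holds at least ⌈180/12⌉ = 15 people.

15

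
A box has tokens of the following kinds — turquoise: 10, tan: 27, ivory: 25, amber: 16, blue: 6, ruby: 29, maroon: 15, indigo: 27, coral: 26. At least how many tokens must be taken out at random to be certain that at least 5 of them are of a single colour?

Put each drawn token into a box by colour. The largest draw with every box below 5 takes min(count, 4) from each colour.
Σ min(cᵢ, 4) = 4 + 4 + 4 + 4 + 4 + 4 + 4 + 4 + 4 = 36.
Draw number 36 + 1 = 37 must push one box to 5.

37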